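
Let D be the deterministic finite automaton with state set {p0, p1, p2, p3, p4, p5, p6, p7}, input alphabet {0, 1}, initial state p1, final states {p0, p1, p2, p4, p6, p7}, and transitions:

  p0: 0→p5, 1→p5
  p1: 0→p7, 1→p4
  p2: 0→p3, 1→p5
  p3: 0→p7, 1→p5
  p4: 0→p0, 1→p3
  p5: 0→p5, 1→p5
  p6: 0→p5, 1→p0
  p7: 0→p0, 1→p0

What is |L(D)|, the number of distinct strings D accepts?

9

The useful subgraph on states {p0, p1, p3, p4, p7} is acyclic, so L(D) is finite; the longest accepting path visits 5 useful states, giving maximum string length 4.
Counting accepting paths from p1 by length: 1 of length 0, 2 of length 1, 3 of length 2, 1 of length 3, 2 of length 4. Total 9.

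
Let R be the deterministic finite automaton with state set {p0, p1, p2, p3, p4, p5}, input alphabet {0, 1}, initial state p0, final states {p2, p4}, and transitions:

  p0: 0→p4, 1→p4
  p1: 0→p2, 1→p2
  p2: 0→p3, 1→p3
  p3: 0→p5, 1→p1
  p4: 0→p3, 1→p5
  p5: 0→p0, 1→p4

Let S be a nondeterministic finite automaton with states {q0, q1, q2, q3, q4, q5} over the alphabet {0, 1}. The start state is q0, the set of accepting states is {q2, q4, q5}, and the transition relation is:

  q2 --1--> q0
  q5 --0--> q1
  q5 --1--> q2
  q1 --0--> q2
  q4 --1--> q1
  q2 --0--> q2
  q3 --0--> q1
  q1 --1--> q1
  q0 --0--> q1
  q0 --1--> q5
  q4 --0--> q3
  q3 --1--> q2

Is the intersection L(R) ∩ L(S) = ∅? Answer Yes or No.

No

The string 1 is accepted by both R and S.
Hence L(R) ∩ L(S) ≠ ∅.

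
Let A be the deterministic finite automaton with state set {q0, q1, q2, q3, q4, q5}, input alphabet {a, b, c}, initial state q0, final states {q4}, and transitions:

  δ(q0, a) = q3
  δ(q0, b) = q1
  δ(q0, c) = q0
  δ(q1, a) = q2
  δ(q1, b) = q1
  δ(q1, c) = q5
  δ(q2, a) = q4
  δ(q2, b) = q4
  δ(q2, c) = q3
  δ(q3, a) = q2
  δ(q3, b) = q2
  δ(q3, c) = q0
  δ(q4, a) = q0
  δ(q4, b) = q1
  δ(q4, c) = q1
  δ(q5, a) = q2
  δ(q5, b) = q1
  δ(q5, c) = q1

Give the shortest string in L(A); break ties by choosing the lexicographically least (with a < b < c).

A breadth-first search from q0 reaches an accepting state first via the path q0 → q3 → q2 → q4 on input aaa.
No string of length < 3 is accepted (BFS exhausts all shorter strings without reaching an accepting state), and aaa is the lexicographically least accepting string of length 3.

aaa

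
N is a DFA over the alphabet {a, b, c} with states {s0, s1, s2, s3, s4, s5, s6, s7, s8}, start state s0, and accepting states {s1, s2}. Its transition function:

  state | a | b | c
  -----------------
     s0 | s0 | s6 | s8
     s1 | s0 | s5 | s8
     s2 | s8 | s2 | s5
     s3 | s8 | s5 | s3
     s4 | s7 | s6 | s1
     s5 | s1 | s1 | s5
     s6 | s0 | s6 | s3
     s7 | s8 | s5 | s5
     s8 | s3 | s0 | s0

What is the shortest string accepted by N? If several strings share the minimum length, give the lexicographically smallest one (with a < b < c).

A breadth-first search from s0 reaches an accepting state first via the path s0 → s6 → s3 → s5 → s1 on input bcba.
No string of length < 4 is accepted (BFS exhausts all shorter strings without reaching an accepting state), and bcba is the lexicographically least accepting string of length 4.

bcba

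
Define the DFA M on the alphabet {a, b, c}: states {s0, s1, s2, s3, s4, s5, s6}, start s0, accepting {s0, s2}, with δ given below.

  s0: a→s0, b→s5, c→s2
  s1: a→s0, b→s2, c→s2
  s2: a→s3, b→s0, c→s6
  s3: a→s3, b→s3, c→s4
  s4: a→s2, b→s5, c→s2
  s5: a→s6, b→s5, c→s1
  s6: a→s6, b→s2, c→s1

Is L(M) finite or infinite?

infinite

State s0 is reachable from the start and can reach an accepting state, and it lies on the cycle s0 → s0.
Traversing that cycle any number of times yields accepted strings of unbounded length, so the language is infinite.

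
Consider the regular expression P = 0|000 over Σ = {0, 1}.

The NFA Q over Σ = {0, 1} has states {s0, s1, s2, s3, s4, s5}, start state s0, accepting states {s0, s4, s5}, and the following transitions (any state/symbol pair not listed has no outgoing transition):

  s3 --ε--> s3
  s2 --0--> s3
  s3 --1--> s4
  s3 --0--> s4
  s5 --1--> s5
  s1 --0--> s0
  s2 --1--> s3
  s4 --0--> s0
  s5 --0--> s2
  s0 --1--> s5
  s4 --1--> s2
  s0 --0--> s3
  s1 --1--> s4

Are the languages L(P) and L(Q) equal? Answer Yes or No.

No

The string 0 is accepted by P but rejected by Q.
So L(P) ≠ L(Q).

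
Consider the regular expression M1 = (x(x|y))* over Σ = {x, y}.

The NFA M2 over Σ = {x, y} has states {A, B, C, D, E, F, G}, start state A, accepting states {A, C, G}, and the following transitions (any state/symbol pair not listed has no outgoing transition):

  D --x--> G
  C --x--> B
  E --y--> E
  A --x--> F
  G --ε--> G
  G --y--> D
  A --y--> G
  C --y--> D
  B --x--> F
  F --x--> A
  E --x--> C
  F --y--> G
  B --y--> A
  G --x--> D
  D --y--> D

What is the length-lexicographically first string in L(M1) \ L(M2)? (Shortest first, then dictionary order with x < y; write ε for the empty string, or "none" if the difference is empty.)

xyxy

The string xyxy is accepted by M1 but not by M2.
No shorter string lies in the difference, and xyxy is the lexicographically first length-4 string in L(M1) \ L(M2).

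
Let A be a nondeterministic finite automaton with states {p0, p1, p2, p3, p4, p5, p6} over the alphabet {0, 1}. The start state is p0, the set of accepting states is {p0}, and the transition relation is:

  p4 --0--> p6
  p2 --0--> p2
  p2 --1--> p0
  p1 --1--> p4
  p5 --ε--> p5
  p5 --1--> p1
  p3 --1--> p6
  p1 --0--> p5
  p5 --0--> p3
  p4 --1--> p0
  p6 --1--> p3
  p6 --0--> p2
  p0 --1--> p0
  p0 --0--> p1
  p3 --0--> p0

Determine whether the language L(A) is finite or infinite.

State p0 is reachable from the start and can reach an accepting state, and it lies on the cycle p0 → p0.
Traversing that cycle any number of times yields accepted strings of unbounded length, so the language is infinite.

infinite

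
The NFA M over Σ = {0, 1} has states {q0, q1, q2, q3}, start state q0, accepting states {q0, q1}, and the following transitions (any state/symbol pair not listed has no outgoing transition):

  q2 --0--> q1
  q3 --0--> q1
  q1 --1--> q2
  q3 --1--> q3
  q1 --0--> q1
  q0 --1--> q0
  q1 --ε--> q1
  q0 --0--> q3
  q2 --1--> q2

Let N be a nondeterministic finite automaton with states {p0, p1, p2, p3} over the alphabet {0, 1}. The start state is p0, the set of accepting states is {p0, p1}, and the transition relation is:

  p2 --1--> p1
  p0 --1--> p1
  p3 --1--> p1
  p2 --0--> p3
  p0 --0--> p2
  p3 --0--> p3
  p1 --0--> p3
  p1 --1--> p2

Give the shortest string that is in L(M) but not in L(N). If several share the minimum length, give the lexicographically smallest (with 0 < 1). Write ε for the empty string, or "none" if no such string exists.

The string 00 is accepted by M but not by N.
No shorter string lies in the difference, and 00 is the lexicographically first length-2 string in L(M) \ L(N).

00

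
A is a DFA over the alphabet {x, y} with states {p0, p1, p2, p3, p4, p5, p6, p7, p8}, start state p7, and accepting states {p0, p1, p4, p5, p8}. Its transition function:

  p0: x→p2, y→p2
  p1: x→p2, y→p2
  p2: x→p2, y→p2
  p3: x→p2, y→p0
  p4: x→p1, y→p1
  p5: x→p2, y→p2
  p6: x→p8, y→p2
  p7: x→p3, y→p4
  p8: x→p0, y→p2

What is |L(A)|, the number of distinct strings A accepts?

4

The useful subgraph on states {p0, p1, p3, p4, p7} is acyclic, so L(A) is finite; the longest accepting path visits 3 useful states, giving maximum string length 2.
Counting accepting paths from p7 by length: 1 of length 1, 3 of length 2. Total 4.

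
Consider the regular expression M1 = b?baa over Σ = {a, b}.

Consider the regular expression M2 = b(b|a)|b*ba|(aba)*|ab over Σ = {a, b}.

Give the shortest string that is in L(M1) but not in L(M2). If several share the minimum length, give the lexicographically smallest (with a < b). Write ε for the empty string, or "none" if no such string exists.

baa

The string baa is accepted by M1 but not by M2.
No shorter string lies in the difference, and baa is the lexicographically first length-3 string in L(M1) \ L(M2).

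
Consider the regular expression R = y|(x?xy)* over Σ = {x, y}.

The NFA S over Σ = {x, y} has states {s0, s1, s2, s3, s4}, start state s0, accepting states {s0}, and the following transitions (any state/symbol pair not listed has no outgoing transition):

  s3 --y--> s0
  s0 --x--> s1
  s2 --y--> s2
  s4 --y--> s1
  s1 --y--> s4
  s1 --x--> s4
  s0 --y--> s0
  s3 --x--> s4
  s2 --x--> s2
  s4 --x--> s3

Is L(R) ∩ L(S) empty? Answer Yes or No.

The empty string ε is accepted by both R and S.
Hence L(R) ∩ L(S) ≠ ∅.

No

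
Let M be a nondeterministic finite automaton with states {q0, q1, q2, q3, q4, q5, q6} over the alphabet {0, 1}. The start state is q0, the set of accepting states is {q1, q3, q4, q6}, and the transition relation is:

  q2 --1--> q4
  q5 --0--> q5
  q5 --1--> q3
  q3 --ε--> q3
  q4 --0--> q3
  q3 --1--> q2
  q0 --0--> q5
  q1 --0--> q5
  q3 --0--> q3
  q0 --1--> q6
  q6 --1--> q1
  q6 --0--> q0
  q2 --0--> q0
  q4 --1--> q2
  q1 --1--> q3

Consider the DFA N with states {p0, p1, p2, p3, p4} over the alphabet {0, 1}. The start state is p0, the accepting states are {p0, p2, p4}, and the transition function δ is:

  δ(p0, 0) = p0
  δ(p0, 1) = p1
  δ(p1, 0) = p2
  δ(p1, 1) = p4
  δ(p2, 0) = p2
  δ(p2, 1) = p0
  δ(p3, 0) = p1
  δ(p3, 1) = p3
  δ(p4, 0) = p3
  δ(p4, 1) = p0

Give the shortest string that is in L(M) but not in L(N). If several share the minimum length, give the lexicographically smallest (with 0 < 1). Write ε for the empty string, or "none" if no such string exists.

1

The string 1 is accepted by M but not by N.
No shorter string lies in the difference, and 1 is the lexicographically first length-1 string in L(M) \ L(N).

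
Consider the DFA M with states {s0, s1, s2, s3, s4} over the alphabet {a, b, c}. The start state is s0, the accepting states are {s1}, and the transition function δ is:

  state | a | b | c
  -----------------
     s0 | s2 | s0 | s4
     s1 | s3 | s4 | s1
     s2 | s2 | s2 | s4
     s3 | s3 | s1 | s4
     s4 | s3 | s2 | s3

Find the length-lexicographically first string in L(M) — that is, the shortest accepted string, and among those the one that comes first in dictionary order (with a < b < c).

cab

A breadth-first search from s0 reaches an accepting state first via the path s0 → s4 → s3 → s1 on input cab.
No string of length < 3 is accepted (BFS exhausts all shorter strings without reaching an accepting state), and cab is the lexicographically least accepting string of length 3.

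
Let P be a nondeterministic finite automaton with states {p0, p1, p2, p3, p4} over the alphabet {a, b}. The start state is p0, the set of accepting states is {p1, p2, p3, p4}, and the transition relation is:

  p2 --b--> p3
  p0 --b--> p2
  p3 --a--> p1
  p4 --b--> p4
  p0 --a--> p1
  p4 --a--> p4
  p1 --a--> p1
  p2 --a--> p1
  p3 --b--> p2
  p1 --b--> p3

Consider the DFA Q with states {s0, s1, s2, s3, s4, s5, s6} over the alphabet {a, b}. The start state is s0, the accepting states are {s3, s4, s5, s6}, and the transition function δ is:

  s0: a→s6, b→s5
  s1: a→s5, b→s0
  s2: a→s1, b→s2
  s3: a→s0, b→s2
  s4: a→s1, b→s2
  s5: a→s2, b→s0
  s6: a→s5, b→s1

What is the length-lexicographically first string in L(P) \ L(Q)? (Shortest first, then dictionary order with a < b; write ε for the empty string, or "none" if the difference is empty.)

The string ab is accepted by P but not by Q.
No shorter string lies in the difference, and ab is the lexicographically first length-2 string in L(P) \ L(Q).

ab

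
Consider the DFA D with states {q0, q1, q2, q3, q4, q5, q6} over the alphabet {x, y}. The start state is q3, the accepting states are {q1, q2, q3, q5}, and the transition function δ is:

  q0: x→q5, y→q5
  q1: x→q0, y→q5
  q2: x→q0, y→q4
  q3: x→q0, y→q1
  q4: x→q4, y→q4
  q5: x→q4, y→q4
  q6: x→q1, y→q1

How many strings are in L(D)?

7

The useful subgraph on states {q0, q1, q3, q5} is acyclic, so L(D) is finite; the longest accepting path visits 4 useful states, giving maximum string length 3.
Counting accepting paths from q3 by length: 1 of length 0, 1 of length 1, 3 of length 2, 2 of length 3. Total 7.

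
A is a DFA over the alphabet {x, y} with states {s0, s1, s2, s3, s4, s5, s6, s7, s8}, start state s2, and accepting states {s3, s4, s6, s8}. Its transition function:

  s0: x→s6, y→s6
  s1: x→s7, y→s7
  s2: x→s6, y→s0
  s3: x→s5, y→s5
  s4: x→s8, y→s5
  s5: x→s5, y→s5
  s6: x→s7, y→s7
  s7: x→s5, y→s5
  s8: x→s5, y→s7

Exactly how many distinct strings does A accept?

The useful subgraph on states {s0, s2, s6} is acyclic, so L(A) is finite; the longest accepting path visits 3 useful states, giving maximum string length 2.
Counting accepting paths from s2 by length: 1 of length 1, 2 of length 2. Total 3.

3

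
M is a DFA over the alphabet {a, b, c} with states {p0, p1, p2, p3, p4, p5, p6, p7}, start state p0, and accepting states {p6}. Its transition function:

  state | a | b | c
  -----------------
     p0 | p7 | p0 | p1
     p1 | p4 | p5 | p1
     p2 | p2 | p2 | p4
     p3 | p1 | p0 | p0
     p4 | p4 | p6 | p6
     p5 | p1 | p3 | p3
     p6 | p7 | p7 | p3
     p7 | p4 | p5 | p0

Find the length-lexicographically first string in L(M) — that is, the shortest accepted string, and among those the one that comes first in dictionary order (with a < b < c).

A breadth-first search from p0 reaches an accepting state first via the path p0 → p7 → p4 → p6 on input aab.
No string of length < 3 is accepted (BFS exhausts all shorter strings without reaching an accepting state), and aab is the lexicographically least accepting string of length 3.

aab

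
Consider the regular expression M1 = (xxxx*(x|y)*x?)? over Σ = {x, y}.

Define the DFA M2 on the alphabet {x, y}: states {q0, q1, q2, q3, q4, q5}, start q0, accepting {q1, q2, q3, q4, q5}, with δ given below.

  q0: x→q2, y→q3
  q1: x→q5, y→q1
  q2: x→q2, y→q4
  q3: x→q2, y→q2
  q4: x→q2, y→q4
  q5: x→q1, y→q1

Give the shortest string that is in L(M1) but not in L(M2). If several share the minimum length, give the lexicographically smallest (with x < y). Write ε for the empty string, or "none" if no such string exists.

The empty string ε is accepted by M1 but not by M2.
Since ε is the unique shortest string, it is the required witness.

ε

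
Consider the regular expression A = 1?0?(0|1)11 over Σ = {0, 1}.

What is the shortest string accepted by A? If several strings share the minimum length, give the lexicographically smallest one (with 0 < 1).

By inspection of the expression, no string of length less than 3 matches, and 011 is the lexicographically first match of length 3.

011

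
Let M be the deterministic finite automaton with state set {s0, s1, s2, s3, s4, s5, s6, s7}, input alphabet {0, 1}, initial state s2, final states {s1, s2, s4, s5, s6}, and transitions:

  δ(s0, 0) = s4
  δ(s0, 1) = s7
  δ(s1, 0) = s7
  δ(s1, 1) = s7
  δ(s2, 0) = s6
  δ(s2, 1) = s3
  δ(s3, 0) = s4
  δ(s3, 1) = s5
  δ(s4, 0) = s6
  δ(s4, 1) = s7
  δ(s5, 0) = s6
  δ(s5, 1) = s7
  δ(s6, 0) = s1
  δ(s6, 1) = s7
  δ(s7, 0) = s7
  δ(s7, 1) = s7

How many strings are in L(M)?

The useful subgraph on states {s1, s2, s3, s4, s5, s6} is acyclic, so L(M) is finite; the longest accepting path visits 5 useful states, giving maximum string length 4.
Counting accepting paths from s2 by length: 1 of length 0, 1 of length 1, 3 of length 2, 2 of length 3, 2 of length 4. Total 9.

9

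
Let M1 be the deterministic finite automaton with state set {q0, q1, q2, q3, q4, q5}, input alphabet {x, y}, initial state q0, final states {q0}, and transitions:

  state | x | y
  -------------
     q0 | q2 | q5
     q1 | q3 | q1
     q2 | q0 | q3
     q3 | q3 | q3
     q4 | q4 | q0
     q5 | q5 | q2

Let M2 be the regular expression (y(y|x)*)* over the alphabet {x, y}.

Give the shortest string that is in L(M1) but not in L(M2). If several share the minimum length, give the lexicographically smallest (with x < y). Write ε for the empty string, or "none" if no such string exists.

The string xx is accepted by M1 but not by M2.
No shorter string lies in the difference, and xx is the lexicographically first length-2 string in L(M1) \ L(M2).

xx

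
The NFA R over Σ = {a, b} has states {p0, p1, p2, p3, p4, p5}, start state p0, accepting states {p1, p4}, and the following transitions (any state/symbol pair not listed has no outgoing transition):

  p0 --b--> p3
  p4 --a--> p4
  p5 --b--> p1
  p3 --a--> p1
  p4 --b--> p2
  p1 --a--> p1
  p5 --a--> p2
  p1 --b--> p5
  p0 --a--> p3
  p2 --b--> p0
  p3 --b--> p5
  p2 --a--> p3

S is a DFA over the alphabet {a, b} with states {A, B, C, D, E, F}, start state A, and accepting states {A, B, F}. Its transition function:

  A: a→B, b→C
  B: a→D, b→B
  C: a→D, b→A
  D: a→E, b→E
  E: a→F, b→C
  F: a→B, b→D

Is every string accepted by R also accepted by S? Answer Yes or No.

No

The string aa is in L(R) but not in L(S).
So L(R) ⊄ L(S).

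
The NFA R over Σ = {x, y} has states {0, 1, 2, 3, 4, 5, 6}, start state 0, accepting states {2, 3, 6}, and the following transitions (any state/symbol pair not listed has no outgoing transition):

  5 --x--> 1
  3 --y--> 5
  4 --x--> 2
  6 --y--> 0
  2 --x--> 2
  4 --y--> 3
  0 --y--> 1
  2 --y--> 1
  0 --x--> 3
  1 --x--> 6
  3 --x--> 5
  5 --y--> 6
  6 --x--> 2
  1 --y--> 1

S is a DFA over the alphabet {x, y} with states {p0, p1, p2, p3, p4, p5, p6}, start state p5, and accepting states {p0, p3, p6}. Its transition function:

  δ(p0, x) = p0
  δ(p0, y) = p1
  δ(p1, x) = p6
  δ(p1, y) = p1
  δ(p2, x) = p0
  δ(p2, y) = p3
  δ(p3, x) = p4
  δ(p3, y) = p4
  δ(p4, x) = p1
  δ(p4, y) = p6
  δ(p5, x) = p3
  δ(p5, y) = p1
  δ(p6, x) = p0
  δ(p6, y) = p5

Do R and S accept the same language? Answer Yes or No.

Exploring the product automaton R × S from the start pair (0, p5), following both machines on each input symbol, reaches 6 state pairs: (0, p5), (3, p3), (1, p1), (5, p4), (6, p6), (2, p0).
R accepts in {2, 3, 6} and S accepts in {p0, p3, p6}. In every reachable pair the two components are either both accepting — (3, p3), (6, p6), (2, p0) — or both non-accepting, so no string is accepted by exactly one of the machines: L(R) \ L(S) and L(S) \ L(R) are both empty.
Hence every string is accepted by R iff it is accepted by S, and the two languages coincide.

Yes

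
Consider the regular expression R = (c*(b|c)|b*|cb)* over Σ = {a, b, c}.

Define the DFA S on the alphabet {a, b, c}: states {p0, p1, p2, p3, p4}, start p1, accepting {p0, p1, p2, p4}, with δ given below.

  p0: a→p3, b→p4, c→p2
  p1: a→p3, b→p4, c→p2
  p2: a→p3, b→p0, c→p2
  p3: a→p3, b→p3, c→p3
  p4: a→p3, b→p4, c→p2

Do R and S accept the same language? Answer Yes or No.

Yes

Converting the expression R to a DFA (subset construction, then merging equivalent states) gives the minimal DFA with states {r0, r1}, start state r0, accepting states {r0} and transitions r0: a→r1, b→r0, c→r0; r1: a→r1, b→r1, c→r1.
Exploring the product automaton R × S from the start pair (r0, p1), following both machines on each input symbol, reaches 5 state pairs: (r0, p1), (r1, p3), (r0, p4), (r0, p2), (r0, p0).
R accepts in {r0} and S accepts in {p0, p1, p2, p4}. In every reachable pair the two components are either both accepting — (r0, p1), (r0, p4), (r0, p2), (r0, p0) — or both non-accepting, so no string is accepted by exactly one of the machines: L(R) \ L(S) and L(S) \ L(R) are both empty.
Hence every string is accepted by R iff it is accepted by S, and the two languages coincide.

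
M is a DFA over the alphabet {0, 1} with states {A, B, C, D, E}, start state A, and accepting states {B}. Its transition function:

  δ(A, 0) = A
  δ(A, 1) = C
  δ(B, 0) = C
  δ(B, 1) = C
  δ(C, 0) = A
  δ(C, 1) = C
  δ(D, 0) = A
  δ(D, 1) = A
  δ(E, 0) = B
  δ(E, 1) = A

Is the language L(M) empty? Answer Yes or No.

Yes

The states reachable from the start state are {A, C}.
None of the accepting states {B} is reachable, so no string is accepted and L(M) = ∅.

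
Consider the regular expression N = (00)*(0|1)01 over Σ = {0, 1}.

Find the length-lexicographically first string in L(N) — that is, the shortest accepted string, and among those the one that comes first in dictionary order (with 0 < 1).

By inspection of the expression, no string of length less than 3 matches, and 001 is the lexicographically first match of length 3.

001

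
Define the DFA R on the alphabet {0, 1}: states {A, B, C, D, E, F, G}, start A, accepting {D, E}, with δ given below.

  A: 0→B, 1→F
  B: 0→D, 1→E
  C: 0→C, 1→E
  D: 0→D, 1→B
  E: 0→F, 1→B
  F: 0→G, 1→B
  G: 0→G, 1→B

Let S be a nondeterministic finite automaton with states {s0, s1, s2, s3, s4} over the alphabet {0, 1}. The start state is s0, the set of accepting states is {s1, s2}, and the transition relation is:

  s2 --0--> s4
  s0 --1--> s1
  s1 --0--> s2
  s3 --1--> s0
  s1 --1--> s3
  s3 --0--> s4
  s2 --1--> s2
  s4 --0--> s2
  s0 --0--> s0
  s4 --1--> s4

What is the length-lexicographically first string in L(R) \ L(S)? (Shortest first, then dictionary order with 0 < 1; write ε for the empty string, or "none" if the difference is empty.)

00

The string 00 is accepted by R but not by S.
No shorter string lies in the difference, and 00 is the lexicographically first length-2 string in L(R) \ L(S).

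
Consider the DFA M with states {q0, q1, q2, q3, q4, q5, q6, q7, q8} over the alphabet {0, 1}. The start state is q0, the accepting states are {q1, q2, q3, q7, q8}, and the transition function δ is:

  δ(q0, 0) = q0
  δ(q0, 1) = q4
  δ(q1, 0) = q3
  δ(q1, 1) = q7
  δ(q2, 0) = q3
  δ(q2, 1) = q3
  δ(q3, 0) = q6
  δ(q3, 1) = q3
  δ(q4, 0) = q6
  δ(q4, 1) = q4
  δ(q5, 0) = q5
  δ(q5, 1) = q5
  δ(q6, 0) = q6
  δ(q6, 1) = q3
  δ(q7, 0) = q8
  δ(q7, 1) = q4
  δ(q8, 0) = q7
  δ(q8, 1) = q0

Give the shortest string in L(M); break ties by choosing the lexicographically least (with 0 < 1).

A breadth-first search from q0 reaches an accepting state first via the path q0 → q4 → q6 → q3 on input 101.
No string of length < 3 is accepted (BFS exhausts all shorter strings without reaching an accepting state), and 101 is the lexicographically least accepting string of length 3.

101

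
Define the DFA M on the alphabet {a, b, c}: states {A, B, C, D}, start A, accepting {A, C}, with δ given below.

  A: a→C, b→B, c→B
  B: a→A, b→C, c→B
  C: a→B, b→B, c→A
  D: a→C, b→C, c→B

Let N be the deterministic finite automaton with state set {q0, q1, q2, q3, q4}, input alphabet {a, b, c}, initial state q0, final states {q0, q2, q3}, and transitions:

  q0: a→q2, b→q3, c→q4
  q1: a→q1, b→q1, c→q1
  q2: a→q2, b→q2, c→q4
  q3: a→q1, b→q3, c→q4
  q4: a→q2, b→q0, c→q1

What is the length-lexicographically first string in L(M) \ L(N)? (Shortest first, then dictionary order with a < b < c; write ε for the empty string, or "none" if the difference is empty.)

The string ac is accepted by M but not by N.
No shorter string lies in the difference, and ac is the lexicographically first length-2 string in L(M) \ L(N).

ac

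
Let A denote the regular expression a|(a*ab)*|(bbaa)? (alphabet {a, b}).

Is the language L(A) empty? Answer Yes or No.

No

The empty string ε matches the expression, so it belongs to L(A).
Since L(A) contains at least one string, it is not empty.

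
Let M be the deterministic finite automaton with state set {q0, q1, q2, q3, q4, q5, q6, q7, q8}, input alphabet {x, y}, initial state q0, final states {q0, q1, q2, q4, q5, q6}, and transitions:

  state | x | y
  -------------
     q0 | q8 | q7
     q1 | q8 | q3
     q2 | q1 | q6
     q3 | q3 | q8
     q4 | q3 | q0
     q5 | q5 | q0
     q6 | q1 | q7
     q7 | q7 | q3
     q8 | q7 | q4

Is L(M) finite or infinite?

State q0 is reachable from the start and can reach an accepting state, and it lies on the cycle q0 → q8 → q4 → q0.
Traversing that cycle any number of times yields accepted strings of unbounded length, so the language is infinite.

infinite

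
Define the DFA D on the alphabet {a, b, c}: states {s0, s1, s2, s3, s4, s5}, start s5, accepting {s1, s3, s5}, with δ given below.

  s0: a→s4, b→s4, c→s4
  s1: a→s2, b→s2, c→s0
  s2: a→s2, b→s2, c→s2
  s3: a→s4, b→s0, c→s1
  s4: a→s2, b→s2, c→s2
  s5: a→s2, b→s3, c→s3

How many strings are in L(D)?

The useful subgraph on states {s1, s3, s5} is acyclic, so L(D) is finite; the longest accepting path visits 3 useful states, giving maximum string length 2.
Counting accepting paths from s5 by length: 1 of length 0, 2 of length 1, 2 of length 2. Total 5.

5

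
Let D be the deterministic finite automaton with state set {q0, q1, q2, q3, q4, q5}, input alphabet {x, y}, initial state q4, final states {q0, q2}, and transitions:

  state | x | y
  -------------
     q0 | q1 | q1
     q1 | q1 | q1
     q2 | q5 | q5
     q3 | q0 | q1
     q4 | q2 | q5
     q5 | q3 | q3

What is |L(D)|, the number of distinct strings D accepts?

The useful subgraph on states {q0, q2, q3, q4, q5} is acyclic, so L(D) is finite; the longest accepting path visits 5 useful states, giving maximum string length 4.
Counting accepting paths from q4 by length: 1 of length 1, 2 of length 3, 4 of length 4. Total 7.

7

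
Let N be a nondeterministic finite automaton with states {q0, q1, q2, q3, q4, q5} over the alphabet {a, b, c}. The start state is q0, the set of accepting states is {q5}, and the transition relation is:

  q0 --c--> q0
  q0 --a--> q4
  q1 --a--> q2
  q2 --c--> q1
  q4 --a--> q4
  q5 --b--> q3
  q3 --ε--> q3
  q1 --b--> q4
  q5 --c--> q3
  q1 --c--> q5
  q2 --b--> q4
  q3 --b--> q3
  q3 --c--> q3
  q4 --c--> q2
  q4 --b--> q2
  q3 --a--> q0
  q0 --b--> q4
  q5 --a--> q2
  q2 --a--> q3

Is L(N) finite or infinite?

State q0 is reachable from the start and can reach an accepting state, and it lies on the cycle q0 → q0.
Traversing that cycle any number of times yields accepted strings of unbounded length, so the language is infinite.

infinite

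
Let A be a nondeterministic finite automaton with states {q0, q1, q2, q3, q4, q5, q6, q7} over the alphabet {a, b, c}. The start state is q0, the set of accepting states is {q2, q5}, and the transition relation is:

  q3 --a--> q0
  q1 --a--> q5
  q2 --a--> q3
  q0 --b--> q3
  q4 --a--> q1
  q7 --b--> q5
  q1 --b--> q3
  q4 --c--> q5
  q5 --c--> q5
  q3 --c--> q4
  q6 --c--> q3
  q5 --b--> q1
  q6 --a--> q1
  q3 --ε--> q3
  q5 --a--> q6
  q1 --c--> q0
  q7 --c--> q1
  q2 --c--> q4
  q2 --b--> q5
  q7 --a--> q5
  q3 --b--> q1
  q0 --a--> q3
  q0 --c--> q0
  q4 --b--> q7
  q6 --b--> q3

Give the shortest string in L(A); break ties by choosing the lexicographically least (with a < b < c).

A breadth-first search from q0 reaches an accepting state first via the path q0 → q3 → q1 → q5 on input aba.
No string of length < 3 is accepted (BFS exhausts all shorter strings without reaching an accepting state), and aba is the lexicographically least accepting string of length 3.

aba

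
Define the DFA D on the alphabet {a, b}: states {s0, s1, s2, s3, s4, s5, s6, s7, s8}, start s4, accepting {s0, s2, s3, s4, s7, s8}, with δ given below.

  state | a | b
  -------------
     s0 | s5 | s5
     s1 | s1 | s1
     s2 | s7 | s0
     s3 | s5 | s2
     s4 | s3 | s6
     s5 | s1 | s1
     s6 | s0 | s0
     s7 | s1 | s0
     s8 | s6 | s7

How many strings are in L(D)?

The useful subgraph on states {s0, s2, s3, s4, s6, s7} is acyclic, so L(D) is finite; the longest accepting path visits 5 useful states, giving maximum string length 4.
Counting accepting paths from s4 by length: 1 of length 0, 1 of length 1, 3 of length 2, 2 of length 3, 1 of length 4. Total 8.

8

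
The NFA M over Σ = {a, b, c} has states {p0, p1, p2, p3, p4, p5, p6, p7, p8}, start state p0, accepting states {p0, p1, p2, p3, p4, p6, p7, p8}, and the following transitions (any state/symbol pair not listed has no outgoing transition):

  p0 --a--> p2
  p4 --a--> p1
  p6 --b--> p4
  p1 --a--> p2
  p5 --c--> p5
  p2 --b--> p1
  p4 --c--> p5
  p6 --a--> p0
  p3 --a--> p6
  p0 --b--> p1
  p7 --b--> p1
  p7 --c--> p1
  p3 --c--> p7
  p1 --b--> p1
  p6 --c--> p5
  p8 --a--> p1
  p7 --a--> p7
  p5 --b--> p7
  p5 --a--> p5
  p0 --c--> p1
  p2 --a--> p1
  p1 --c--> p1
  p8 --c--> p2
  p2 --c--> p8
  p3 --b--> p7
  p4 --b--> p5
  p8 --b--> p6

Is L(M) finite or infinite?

State p1 is reachable from the start and can reach an accepting state, and it lies on the cycle p1 → p1.
Traversing that cycle any number of times yields accepted strings of unbounded length, so the language is infinite.

infinite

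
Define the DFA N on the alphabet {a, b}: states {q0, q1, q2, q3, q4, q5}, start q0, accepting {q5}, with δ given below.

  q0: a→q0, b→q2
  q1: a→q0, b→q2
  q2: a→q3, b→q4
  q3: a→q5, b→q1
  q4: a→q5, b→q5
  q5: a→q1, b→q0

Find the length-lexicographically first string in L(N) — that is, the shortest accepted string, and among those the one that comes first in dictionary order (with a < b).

baa

A breadth-first search from q0 reaches an accepting state first via the path q0 → q2 → q3 → q5 on input baa.
No string of length < 3 is accepted (BFS exhausts all shorter strings without reaching an accepting state), and baa is the lexicographically least accepting string of length 3.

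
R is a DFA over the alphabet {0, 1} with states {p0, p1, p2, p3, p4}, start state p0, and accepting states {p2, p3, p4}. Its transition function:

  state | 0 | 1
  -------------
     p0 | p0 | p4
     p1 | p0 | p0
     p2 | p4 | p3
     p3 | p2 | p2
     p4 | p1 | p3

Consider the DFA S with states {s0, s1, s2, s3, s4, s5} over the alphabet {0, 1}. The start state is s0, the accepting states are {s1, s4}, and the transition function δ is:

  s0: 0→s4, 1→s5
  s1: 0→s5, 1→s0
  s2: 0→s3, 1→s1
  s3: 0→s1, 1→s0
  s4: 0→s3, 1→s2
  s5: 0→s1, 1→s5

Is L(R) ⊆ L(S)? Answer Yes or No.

No

The string 1 is in L(R) but not in L(S).
So L(R) ⊄ L(S).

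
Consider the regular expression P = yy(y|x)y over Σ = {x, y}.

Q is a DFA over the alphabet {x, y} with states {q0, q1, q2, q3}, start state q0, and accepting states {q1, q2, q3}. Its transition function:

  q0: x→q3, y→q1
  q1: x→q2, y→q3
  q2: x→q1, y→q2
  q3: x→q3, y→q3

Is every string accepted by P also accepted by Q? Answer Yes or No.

Converting the expression P to a DFA (subset construction, then merging equivalent states) gives the minimal DFA with states {p0, p1, p2, p3, p4, p5}, start state p0, accepting states {p5} and transitions p0: x→p1, y→p2; p1: x→p1, y→p1; p2: x→p1, y→p3; p3: x→p4, y→p4; p4: x→p1, y→p5; p5: x→p1, y→p1.
Exploring the product automaton P × Q from the start pair (p0, q0), following both machines on each input symbol, reaches 8 state pairs: (p0, q0), (p1, q3), (p2, q1), (p1, q2), (p3, q3), (p1, q1), (p4, q3), (p5, q3).
P accepts in {p5} and Q accepts in {q1, q2, q3}. The reachable pairs whose P-component is accepting are (p5, q3); in each of them the Q-component is accepting too, so the product for L(P) \ L(Q) (P-component accepting, Q-component rejecting) has no reachable accepting pair and the difference is empty.
Hence every string in L(P) is also in L(Q).

Yes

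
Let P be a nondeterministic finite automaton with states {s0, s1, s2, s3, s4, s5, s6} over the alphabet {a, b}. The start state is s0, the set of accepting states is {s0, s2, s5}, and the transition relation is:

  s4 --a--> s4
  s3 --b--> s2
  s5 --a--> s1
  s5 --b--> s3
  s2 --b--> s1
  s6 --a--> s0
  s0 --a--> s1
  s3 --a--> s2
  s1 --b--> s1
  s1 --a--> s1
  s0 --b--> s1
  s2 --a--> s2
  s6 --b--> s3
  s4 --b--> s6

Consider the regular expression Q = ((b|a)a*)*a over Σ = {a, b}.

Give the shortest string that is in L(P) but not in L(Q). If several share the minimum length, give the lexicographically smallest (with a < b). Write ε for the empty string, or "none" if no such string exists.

The empty string ε is accepted by P but not by Q.
Since ε is the unique shortest string, it is the required witness.

ε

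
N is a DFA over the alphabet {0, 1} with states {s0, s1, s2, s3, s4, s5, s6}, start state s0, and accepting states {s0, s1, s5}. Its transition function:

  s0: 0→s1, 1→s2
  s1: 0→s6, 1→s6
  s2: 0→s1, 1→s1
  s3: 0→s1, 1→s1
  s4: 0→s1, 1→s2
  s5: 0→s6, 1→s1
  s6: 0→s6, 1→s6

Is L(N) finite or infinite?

The useful states (reachable from s0 and able to reach an accepting state) are {s0, s1, s2}.
Restricted to these states the transition graph has no cycle, so every accepting path has bounded length and L is finite.

finite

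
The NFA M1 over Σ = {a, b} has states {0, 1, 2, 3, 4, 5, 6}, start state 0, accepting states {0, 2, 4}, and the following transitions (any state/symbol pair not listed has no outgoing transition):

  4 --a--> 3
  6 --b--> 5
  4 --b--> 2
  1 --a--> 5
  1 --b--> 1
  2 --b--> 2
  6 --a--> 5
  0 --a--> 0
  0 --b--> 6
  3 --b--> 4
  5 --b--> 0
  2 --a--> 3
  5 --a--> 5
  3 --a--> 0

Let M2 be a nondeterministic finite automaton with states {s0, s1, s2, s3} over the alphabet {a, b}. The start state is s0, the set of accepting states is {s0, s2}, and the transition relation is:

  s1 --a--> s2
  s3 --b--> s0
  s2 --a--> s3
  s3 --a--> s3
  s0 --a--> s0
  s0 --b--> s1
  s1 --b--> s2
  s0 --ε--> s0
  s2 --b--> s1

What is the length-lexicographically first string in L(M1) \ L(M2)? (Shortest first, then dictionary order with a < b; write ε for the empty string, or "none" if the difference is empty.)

The string bab is accepted by M1 but not by M2.
No shorter string lies in the difference, and bab is the lexicographically first length-3 string in L(M1) \ L(M2).

bab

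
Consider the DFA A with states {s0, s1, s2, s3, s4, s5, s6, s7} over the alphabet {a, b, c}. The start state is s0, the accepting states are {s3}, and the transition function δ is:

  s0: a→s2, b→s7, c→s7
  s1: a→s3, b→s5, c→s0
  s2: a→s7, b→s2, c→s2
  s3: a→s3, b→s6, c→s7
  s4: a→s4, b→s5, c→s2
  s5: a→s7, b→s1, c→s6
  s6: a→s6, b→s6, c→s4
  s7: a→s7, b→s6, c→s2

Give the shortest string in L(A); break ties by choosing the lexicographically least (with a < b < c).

A breadth-first search from s0 reaches an accepting state first via the path s0 → s7 → s6 → s4 → s5 → s1 → s3 on input bbcbba.
No string of length < 6 is accepted (BFS exhausts all shorter strings without reaching an accepting state), and bbcbba is the lexicographically least accepting string of length 6.

bbcbba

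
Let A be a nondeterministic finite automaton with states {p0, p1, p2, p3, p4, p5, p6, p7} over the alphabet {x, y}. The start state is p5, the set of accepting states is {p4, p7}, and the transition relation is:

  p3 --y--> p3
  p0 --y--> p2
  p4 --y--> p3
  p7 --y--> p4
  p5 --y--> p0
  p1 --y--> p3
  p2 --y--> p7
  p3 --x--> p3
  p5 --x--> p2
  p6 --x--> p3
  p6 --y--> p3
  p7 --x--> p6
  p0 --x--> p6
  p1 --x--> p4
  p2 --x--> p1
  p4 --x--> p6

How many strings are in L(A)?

The useful subgraph on states {p0, p1, p2, p4, p5, p7} is acyclic, so L(A) is finite; the longest accepting path visits 5 useful states, giving maximum string length 4.
Counting accepting paths from p5 by length: 1 of length 2, 3 of length 3, 2 of length 4. Total 6.

6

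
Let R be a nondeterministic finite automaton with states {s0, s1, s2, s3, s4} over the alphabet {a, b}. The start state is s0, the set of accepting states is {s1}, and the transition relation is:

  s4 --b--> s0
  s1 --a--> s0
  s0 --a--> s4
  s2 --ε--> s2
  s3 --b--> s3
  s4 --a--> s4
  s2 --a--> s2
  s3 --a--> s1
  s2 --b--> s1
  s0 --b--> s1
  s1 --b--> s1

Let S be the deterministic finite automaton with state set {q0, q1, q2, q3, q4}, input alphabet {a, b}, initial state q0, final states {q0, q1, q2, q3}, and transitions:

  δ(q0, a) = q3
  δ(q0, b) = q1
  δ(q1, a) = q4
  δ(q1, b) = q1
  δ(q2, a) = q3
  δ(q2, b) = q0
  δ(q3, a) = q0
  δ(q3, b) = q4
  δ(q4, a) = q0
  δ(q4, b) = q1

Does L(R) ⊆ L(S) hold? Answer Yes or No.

Yes

Exploring the product automaton R × S from the start pair (s0, q0), following both machines on each input symbol, reaches 7 state pairs: (s0, q0), (s4, q3), (s1, q1), (s4, q0), (s0, q4), (s0, q1), (s4, q4).
R accepts in {s1} and S accepts in {q0, q1, q2, q3}. The reachable pairs whose R-component is accepting are (s1, q1); in each of them the S-component is accepting too, so the product for L(R) \ L(S) (R-component accepting, S-component rejecting) has no reachable accepting pair and the difference is empty.
Hence every string in L(R) is also in L(S).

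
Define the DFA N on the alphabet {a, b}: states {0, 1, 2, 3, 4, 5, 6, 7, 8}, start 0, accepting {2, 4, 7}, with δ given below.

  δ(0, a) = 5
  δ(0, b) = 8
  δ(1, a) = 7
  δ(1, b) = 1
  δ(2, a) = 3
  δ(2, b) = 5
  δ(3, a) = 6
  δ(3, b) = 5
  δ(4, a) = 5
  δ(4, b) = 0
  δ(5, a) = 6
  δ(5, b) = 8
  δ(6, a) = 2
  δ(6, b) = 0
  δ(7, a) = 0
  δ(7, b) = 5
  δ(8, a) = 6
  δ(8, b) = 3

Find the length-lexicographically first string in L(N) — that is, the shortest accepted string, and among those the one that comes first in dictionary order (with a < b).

aaa

A breadth-first search from 0 reaches an accepting state first via the path 0 → 5 → 6 → 2 on input aaa.
No string of length < 3 is accepted (BFS exhausts all shorter strings without reaching an accepting state), and aaa is the lexicographically least accepting string of length 3.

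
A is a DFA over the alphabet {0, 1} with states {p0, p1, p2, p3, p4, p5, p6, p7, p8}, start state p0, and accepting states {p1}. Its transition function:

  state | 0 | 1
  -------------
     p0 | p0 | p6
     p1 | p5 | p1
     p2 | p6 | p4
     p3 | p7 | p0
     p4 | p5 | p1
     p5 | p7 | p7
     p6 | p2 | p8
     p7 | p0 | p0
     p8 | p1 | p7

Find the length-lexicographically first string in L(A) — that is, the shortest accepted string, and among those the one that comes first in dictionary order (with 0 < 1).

110

A breadth-first search from p0 reaches an accepting state first via the path p0 → p6 → p8 → p1 on input 110.
No string of length < 3 is accepted (BFS exhausts all shorter strings without reaching an accepting state), and 110 is the lexicographically least accepting string of length 3.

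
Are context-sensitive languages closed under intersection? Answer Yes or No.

An LBA keeps a copy of the input on a second track, runs the LBA for L₁, and if that accepts restores the input and runs the LBA for L₂; linear space suffices, so L₁ ∩ L₂ is context-sensitive.
So the context-sensitive languages are closed under intersection.

Yes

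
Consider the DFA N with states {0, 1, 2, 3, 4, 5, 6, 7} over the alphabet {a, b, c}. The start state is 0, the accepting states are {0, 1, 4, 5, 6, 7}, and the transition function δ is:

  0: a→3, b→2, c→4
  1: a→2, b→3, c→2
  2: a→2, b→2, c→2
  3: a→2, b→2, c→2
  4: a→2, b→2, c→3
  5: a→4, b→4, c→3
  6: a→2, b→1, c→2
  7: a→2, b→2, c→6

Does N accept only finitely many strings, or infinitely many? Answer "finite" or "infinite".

finite

The useful states (reachable from 0 and able to reach an accepting state) are {0, 4}.
Restricted to these states the transition graph has no cycle, so every accepting path has bounded length and L is finite.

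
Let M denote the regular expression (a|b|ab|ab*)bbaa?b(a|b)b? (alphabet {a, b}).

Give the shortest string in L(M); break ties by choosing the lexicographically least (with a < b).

By inspection of the expression, no string of length less than 6 matches, and abbaba is the lexicographically first match of length 6.

abbaba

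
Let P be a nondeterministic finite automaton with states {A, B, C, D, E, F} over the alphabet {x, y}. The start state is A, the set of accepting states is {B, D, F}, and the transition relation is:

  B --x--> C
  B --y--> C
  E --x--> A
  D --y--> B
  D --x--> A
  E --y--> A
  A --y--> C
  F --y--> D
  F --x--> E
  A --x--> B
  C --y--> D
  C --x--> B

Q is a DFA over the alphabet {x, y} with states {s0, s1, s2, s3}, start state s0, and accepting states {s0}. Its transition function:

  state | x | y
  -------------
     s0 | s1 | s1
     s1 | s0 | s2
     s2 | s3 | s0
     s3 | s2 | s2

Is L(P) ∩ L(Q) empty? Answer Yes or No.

No

The string yx is accepted by both P and Q.
Hence L(P) ∩ L(Q) ≠ ∅.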